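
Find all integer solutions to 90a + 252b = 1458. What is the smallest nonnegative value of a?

gcd(252, 90) = 18.
18 divides 1458, so solutions exist.
By Bézout, 90*(3) + 252*(-1) = 18.
Scale by 1458/18 = 81: (a₀, b₀) = (243, -81).
General solution: a = 243 + 14t, b = -81 - 5t for integer t.
a ≥ 0: smallest is 243 mod 14 = 5 (at t = -17), with b = 4.

5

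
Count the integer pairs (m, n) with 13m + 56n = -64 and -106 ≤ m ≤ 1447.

gcd(56, 13) = 1  (56 = 4*13 + 4, 13 = 3*4 + 1, 4 = 4*1).
Back-substituting, 13*(13) + 56*(-3) = 1.
Scale by -64: particular solution (-832, 192); reduce m mod 56: (8, -3).
General solution: m = 8 + 56t, n = -3 - 13t for integer t.
-106 ≤ 8 + 56t ≤ 1447 gives t ∈ [-2, 25], which is 28 values.

28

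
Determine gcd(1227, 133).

1

gcd(1227, 133):
  1227 = 9*133 + 30
  133 = 4*30 + 13
  30 = 2*13 + 4
  13 = 3*4 + 1
  4 = 4*1
so gcd(1227, 133) = 1.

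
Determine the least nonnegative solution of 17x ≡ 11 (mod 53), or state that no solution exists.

gcd(53, 17) = 1.
1 divides 11, so solutions exist.
By Bézout, 17*(25) + 53*(-8) = 1.
So 17*(25) ≡ 1 (mod 53); multiply by 11: x ≡ 275 (mod 53).
Smallest nonnegative: x = 275 mod 53 = 10.

10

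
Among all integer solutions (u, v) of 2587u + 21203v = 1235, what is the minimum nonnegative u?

566

gcd(21203, 2587) = 13.
13 divides 1235, so solutions exist.
By Bézout, 2587×(418) + 21203×(-51) = 13.
Scale by 1235/13 = 95: (u₀, v₀) = (39710, -4845).
General solution: u = 39710 + 1631t, v = -4845 - 199t for integer t.
u ≥ 0: smallest is 39710 mod 1631 = 566 (at t = -24), with v = -69.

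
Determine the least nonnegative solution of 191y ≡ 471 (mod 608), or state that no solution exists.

585

gcd(608, 191) = 1.
1 divides 471, so solutions exist.
By Bézout, 191*(191) + 608*(-60) = 1.
So 191*(191) ≡ 1 (mod 608); multiply by 471: y ≡ 89961 (mod 608).
Smallest nonnegative: y = 89961 mod 608 = 585.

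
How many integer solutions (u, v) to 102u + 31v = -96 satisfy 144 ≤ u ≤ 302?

gcd(102, 31):
  102 = 3×31 + 9
  31 = 3×9 + 4
  9 = 2×4 + 1
  4 = 4×1
so gcd(102, 31) = 1.
Back-substitute for Bézout coefficients:
  1 = 9 - 2×4
  ... = 102×(7) + 31×(-23)
Scale by -96: particular solution (-672, 2208); reduce u mod 31: (10, -36).
General solution: u = 10 + 31t, v = -36 - 102t for integer t.
144 ≤ 10 + 31t ≤ 302 gives t ∈ [5, 9], which is 5 values.

5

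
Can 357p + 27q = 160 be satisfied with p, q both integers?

gcd(357, 27) = 3.
3 does not divide 160 (remainder 1), so no integer solutions.

no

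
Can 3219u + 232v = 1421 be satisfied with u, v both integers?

yes

gcd(3219, 232) = 29  (3219 = 13×232 + 203, 232 = 1×203 + 29, 203 = 7×29).
29 divides 1421, so integer solutions exist.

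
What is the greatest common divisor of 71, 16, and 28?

gcd(71, 16) = 1.
gcd(1, 28) = 1.

1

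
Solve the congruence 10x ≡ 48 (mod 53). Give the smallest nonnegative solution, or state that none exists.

gcd(53, 10):
  53 = 5×10 + 3
  10 = 3×3 + 1
  3 = 3×1
so gcd(53, 10) = 1.
1 divides 48, so solutions exist.
Back-substitute for Bézout coefficients:
  1 = 10 - 3×3
  ... = 10×(16) + 53×(-3)
So 10×(16) ≡ 1 (mod 53); multiply by 48: x ≡ 768 (mod 53).
Smallest nonnegative: x = 768 mod 53 = 26.

26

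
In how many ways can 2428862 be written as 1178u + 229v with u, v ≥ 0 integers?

gcd(1178, 229) = 1  (1178 = 5×229 + 33, 229 = 6×33 + 31, 33 = 1×31 + 2, 31 = 15×2 + 1, 2 = 2×1).
Back-substituting, 1178×(-111) + 229×(571) = 1.
Scale by 2428862: one solution is (-269603682, 1386880202). Reduce u mod 229: (79, 10200).
General: u = 79 + 229t, v = 10200 - 1178t.
u ≥ 0 ⇒ t ≥ 0; v ≥ 0 ⇒ t ≤ 8. So t ∈ [0, 8]: 9 solutions.

9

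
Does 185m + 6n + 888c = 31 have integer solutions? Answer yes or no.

yes

gcd(185, 6):
  185 = 30×6 + 5
  6 = 1×5 + 1
  5 = 5×1
so gcd(185, 6) = 1.
gcd(1, 888) = 1.
1 divides 31, so integer solutions exist.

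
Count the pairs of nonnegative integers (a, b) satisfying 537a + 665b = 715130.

gcd(665, 537) = 1.
By Bézout, 537×(213) + 665×(-172) = 1.
One solution: (450, 712).
General: a = 450 + 665t, b = 712 - 537t.
a ≥ 0 ⇒ t ≥ 0; b ≥ 0 ⇒ t ≤ 1. So t ∈ [0, 1]: 2 solutions.

2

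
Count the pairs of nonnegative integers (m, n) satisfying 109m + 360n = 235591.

gcd(360, 109):
  360 = 3*109 + 33
  109 = 3*33 + 10
  33 = 3*10 + 3
  10 = 3*3 + 1
  3 = 3*1
so gcd(360, 109) = 1.
Back-substitute for Bézout coefficients:
  1 = 10 - 3*3
  ... = 109*(109) + 360*(-33)
Scale by 235591: one solution is (25679419, -7774503). Reduce m mod 360: (259, 576).
General: m = 259 + 360t, n = 576 - 109t.
m ≥ 0 ⇒ t ≥ 0; n ≥ 0 ⇒ t ≤ 5. So t ∈ [0, 5]: 6 solutions.

6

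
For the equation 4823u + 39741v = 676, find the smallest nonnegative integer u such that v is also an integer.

gcd(39741, 4823) = 13  (39741 = 8×4823 + 1157, 4823 = 4×1157 + 195, 1157 = 5×195 + 182, 195 = 1×182 + 13, 182 = 14×13).
13 divides 676, so solutions exist.
Back-substituting, 4823×(206) + 39741×(-25) = 13.
Scale by 676/13 = 52: (u₀, v₀) = (10712, -1300).
General solution: u = 10712 + 3057t, v = -1300 - 371t for integer t.
u ≥ 0: smallest is 10712 mod 3057 = 1541 (at t = -3), with v = -187.

1541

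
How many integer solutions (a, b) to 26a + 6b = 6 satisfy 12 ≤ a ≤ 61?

17

gcd(26, 6) = 2.
By Bézout, 26×(1) + 6×(-4) = 2.
Particular solution: (0, 1).
General solution: a = 0 + 3t, b = 1 - 13t for integer t.
12 ≤ 0 + 3t ≤ 61 gives t ∈ [4, 20], which is 17 values.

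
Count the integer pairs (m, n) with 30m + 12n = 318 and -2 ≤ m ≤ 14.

8

gcd(30, 12) = 6.
By Bézout, 30×(1) + 12×(-2) = 6.
Particular solution: (1, 24).
General solution: m = 1 + 2t, n = 24 - 5t for integer t.
-2 ≤ 1 + 2t ≤ 14 gives t ∈ [-1, 6], which is 8 values.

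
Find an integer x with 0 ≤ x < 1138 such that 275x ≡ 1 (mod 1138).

509

gcd(1138, 275) = 1.
By Bézout, 275·(509) + 1138·(-123) = 1.
So 275·509 ≡ 1 (mod 1138), and 509 mod 1138 = 509.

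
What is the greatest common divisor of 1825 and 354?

1

gcd(1825, 354):
  1825 = 5*354 + 55
  354 = 6*55 + 24
  55 = 2*24 + 7
  24 = 3*7 + 3
  7 = 2*3 + 1
  3 = 3*1
so gcd(1825, 354) = 1.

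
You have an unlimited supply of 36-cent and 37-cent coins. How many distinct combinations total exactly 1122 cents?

Need nonnegative integers with 36j + 37k = 1122.
gcd(36, 37) = 1, and 36·(-1) + 37·(1) = 1.
So (j₀, k₀) = (-1122, 1122); general j = -1122 + 37t, k = 1122 - 36t.
j ≥ 0 ⇒ t ≥ 31; k ≥ 0 ⇒ t ≤ 31. That's 1 value of t.

1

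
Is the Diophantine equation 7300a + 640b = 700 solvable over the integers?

gcd(7300, 640) = 20  (7300 = 11×640 + 260, 640 = 2×260 + 120, 260 = 2×120 + 20, 120 = 6×20).
20 divides 700, so integer solutions exist.

yes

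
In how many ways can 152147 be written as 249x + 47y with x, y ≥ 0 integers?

13

gcd(249, 47) = 1.
By Bézout, 249×(-10) + 47×(53) = 1.
One solution: (14, 3163).
General: x = 14 + 47t, y = 3163 - 249t.
x ≥ 0 ⇒ t ≥ 0; y ≥ 0 ⇒ t ≤ 12. So t ∈ [0, 12]: 13 solutions.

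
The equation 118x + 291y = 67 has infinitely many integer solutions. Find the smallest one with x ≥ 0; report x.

151

gcd(291, 118):
  291 = 2×118 + 55
  118 = 2×55 + 8
  55 = 6×8 + 7
  8 = 1×7 + 1
  7 = 7×1
so gcd(291, 118) = 1.
1 divides 67, so solutions exist.
Back-substitute for Bézout coefficients:
  1 = 8 - 1×7
  ... = 118×(37) + 291×(-15)
Scale by 67/1 = 67: (x₀, y₀) = (2479, -1005).
General solution: x = 2479 + 291t, y = -1005 - 118t for integer t.
x ≥ 0: smallest is 2479 mod 291 = 151 (at t = -8), with y = -61.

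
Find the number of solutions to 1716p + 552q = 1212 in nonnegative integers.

0

gcd(1716, 552) = 12  (1716 = 3×552 + 60, 552 = 9×60 + 12, 60 = 5×12).
Back-substituting, 1716×(-9) + 552×(28) = 12.
Scale by 101: one solution is (-909, 2828). Reduce p mod 46: (11, -32).
General: p = 11 + 46t, q = -32 - 143t.
p ≥ 0 ⇒ t ≥ 0; q ≥ 0 ⇒ t ≤ -1. So t ∈ [0, -1]: 0 solutions.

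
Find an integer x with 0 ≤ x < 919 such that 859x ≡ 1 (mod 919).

gcd(919, 859) = 1  (919 = 1*859 + 60, 859 = 14*60 + 19, 60 = 3*19 + 3, 19 = 6*3 + 1, 3 = 3*1).
Back-substituting, 859*(291) + 919*(-272) = 1.
So 859*291 ≡ 1 (mod 919), and 291 mod 919 = 291.

291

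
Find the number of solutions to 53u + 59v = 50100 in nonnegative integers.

gcd(59, 53) = 1.
By Bézout, 53*(-10) + 59*(9) = 1.
One solution: (28, 824).
General: u = 28 + 59t, v = 824 - 53t.
u ≥ 0 ⇒ t ≥ 0; v ≥ 0 ⇒ t ≤ 15. So t ∈ [0, 15]: 16 solutions.

16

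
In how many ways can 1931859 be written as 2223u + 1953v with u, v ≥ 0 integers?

4

gcd(2223, 1953) = 9  (2223 = 1×1953 + 270, 1953 = 7×270 + 63, 270 = 4×63 + 18, 63 = 3×18 + 9, 18 = 2×9).
Back-substituting, 2223×(-94) + 1953×(107) = 9.
Scale by 214651: one solution is (-20177194, 22967657). Reduce u mod 217: (117, 856).
General: u = 117 + 217t, v = 856 - 247t.
u ≥ 0 ⇒ t ≥ 0; v ≥ 0 ⇒ t ≤ 3. So t ∈ [0, 3]: 4 solutions.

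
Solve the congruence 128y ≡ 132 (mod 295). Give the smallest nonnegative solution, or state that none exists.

84

gcd(295, 128) = 1.
1 divides 132, so solutions exist.
By Bézout, 128·(-53) + 295·(23) = 1.
So 128·(-53) ≡ 1 (mod 295); multiply by 132: y ≡ -6996 (mod 295).
Smallest nonnegative: y = -6996 mod 295 = 84.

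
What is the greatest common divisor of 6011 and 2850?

gcd(6011, 2850):
  6011 = 2·2850 + 311
  2850 = 9·311 + 51
  311 = 6·51 + 5
  51 = 10·5 + 1
  5 = 5·1
so gcd(6011, 2850) = 1.

1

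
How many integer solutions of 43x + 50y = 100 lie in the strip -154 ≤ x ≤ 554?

gcd(50, 43) = 1  (50 = 1·43 + 7, 43 = 6·7 + 1, 7 = 7·1).
Back-substituting, 43·(7) + 50·(-6) = 1.
Scale by 100: particular solution (700, -600); reduce x mod 50: (0, 2).
General solution: x = 0 + 50t, y = 2 - 43t for integer t.
-154 ≤ 0 + 50t ≤ 554 gives t ∈ [-3, 11], which is 15 values.

15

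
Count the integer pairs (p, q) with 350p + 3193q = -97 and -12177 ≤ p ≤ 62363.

23

gcd(3193, 350):
  3193 = 9*350 + 43
  350 = 8*43 + 6
  43 = 7*6 + 1
  6 = 6*1
so gcd(3193, 350) = 1.
Back-substitute for Bézout coefficients:
  1 = 43 - 7*6
  ... = 350*(-520) + 3193*(57)
Scale by -97: particular solution (50440, -5529); reduce p mod 3193: (2545, -279).
General solution: p = 2545 + 3193t, q = -279 - 350t for integer t.
-12177 ≤ 2545 + 3193t ≤ 62363 gives t ∈ [-4, 18], which is 23 values.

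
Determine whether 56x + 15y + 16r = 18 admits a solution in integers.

yes

gcd(56, 15) = 1.
gcd(1, 16) = 1.
1 divides 18, so integer solutions exist.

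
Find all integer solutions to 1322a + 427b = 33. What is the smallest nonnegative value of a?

282

gcd(1322, 427) = 1  (1322 = 3×427 + 41, 427 = 10×41 + 17, 41 = 2×17 + 7, 17 = 2×7 + 3, 7 = 2×3 + 1, 3 = 3×1).
1 divides 33, so solutions exist.
Back-substituting, 1322×(125) + 427×(-387) = 1.
Scale by 33/1 = 33: (a₀, b₀) = (4125, -12771).
General solution: a = 4125 + 427t, b = -12771 - 1322t for integer t.
a ≥ 0: smallest is 4125 mod 427 = 282 (at t = -9), with b = -873.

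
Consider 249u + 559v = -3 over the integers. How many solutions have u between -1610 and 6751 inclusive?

15

gcd(559, 249) = 1.
By Bézout, 249·(-110) + 559·(49) = 1.
Particular solution: (330, -147).
General solution: u = 330 + 559t, v = -147 - 249t for integer t.
-1610 ≤ 330 + 559t ≤ 6751 gives t ∈ [-3, 11], which is 15 values.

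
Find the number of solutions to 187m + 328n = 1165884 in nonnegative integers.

19

gcd(328, 187) = 1  (328 = 1*187 + 141, 187 = 1*141 + 46, 141 = 3*46 + 3, 46 = 15*3 + 1, 3 = 3*1).
Back-substituting, 187*(107) + 328*(-61) = 1.
Scale by 1165884: one solution is (124749588, -71118924). Reduce m mod 328: (36, 3534).
General: m = 36 + 328t, n = 3534 - 187t.
m ≥ 0 ⇒ t ≥ 0; n ≥ 0 ⇒ t ≤ 18. So t ∈ [0, 18]: 19 solutions.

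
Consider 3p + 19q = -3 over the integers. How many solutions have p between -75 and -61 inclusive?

0

gcd(19, 3) = 1.
By Bézout, 3*(-6) + 19*(1) = 1.
Particular solution: (18, -3).
General solution: p = 18 + 19t, q = -3 - 3t for integer t.
-75 ≤ 18 + 19t ≤ -61 gives t ∈ [-4, -5], which is 0 values.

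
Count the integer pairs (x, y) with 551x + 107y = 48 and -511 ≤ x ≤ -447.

0

gcd(551, 107) = 1.
By Bézout, 551·(-20) + 107·(103) = 1.
Particular solution: (3, -15).
General solution: x = 3 + 107t, y = -15 - 551t for integer t.
-511 ≤ 3 + 107t ≤ -447 gives t ∈ [-4, -5], which is 0 values.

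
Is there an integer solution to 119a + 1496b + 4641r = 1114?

no

gcd(1496, 119):
  1496 = 12*119 + 68
  119 = 1*68 + 51
  68 = 1*51 + 17
  51 = 3*17
so gcd(1496, 119) = 17.
gcd(17, 4641) = 17.
17 does not divide 1114 (remainder 9), so no integer solutions.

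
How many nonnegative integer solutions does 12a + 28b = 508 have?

6

gcd(28, 12) = 4  (28 = 2·12 + 4, 12 = 3·4).
Back-substituting, 12·(-2) + 28·(1) = 4.
Scale by 127: one solution is (-254, 127). Reduce a mod 7: (5, 16).
General: a = 5 + 7t, b = 16 - 3t.
a ≥ 0 ⇒ t ≥ 0; b ≥ 0 ⇒ t ≤ 5. So t ∈ [0, 5]: 6 solutions.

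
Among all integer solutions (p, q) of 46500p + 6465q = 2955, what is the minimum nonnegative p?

127

gcd(46500, 6465):
  46500 = 7×6465 + 1245
  6465 = 5×1245 + 240
  1245 = 5×240 + 45
  240 = 5×45 + 15
  45 = 3×15
so gcd(46500, 6465) = 15.
15 divides 2955, so solutions exist.
Back-substitute for Bézout coefficients:
  15 = 240 - 5×45
  ... = 46500×(-135) + 6465×(971)
Scale by 2955/15 = 197: (p₀, q₀) = (-26595, 191287).
General solution: p = -26595 + 431t, q = 191287 - 3100t for integer t.
p ≥ 0: smallest is -26595 mod 431 = 127 (at t = 62), with q = -913.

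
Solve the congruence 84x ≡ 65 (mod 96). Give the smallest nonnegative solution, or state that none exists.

no solution

gcd(96, 84):
  96 = 1*84 + 12
  84 = 7*12
so gcd(96, 84) = 12.
12 does not divide 65, so the congruence has no solution.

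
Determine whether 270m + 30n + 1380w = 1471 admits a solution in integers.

gcd(270, 30) = 30  (270 = 9·30).
gcd(30, 1380) = 30.
30 does not divide 1471 (remainder 1), so no integer solutions.

no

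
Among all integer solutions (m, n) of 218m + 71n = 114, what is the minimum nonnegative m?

gcd(218, 71) = 1  (218 = 3×71 + 5, 71 = 14×5 + 1, 5 = 5×1).
1 divides 114, so solutions exist.
Back-substituting, 218×(-14) + 71×(43) = 1.
Scale by 114/1 = 114: (m₀, n₀) = (-1596, 4902).
General solution: m = -1596 + 71t, n = 4902 - 218t for integer t.
m ≥ 0: smallest is -1596 mod 71 = 37 (at t = 23), with n = -112.

37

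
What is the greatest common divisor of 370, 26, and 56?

2

gcd(370, 26) = 2  (370 = 14*26 + 6, 26 = 4*6 + 2, 6 = 3*2).
gcd(2, 56) = 2.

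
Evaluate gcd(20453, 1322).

gcd(20453, 1322):
  20453 = 15*1322 + 623
  1322 = 2*623 + 76
  623 = 8*76 + 15
  76 = 5*15 + 1
  15 = 15*1
so gcd(20453, 1322) = 1.

1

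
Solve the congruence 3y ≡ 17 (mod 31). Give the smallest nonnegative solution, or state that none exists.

16

gcd(31, 3) = 1  (31 = 10×3 + 1, 3 = 3×1).
1 divides 17, so solutions exist.
Back-substituting, 3×(-10) + 31×(1) = 1.
So 3×(-10) ≡ 1 (mod 31); multiply by 17: y ≡ -170 (mod 31).
Smallest nonnegative: y = -170 mod 31 = 16.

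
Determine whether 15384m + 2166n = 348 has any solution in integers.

gcd(15384, 2166) = 6  (15384 = 7*2166 + 222, 2166 = 9*222 + 168, 222 = 1*168 + 54, 168 = 3*54 + 6, 54 = 9*6).
6 divides 348, so integer solutions exist.

yes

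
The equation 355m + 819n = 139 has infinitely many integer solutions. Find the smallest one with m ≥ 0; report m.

298

gcd(819, 355):
  819 = 2*355 + 109
  355 = 3*109 + 28
  109 = 3*28 + 25
  28 = 1*25 + 3
  25 = 8*3 + 1
  3 = 3*1
so gcd(819, 355) = 1.
1 divides 139, so solutions exist.
Back-substitute for Bézout coefficients:
  1 = 25 - 8*3
  ... = 355*(-263) + 819*(114)
Scale by 139/1 = 139: (m₀, n₀) = (-36557, 15846).
General solution: m = -36557 + 819t, n = 15846 - 355t for integer t.
m ≥ 0: smallest is -36557 mod 819 = 298 (at t = 45), with n = -129.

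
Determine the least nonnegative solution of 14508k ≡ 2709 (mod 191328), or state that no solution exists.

gcd(191328, 14508) = 12.
12 does not divide 2709, so the congruence has no solution.

no solution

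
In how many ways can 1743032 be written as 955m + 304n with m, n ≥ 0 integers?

gcd(955, 304) = 1.
By Bézout, 955*(99) + 304*(-311) = 1.
One solution: (40, 5608).
General: m = 40 + 304t, n = 5608 - 955t.
m ≥ 0 ⇒ t ≥ 0; n ≥ 0 ⇒ t ≤ 5. So t ∈ [0, 5]: 6 solutions.

6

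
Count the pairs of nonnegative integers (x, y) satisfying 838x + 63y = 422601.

8

gcd(838, 63):
  838 = 13*63 + 19
  63 = 3*19 + 6
  19 = 3*6 + 1
  6 = 6*1
so gcd(838, 63) = 1.
Back-substitute for Bézout coefficients:
  1 = 19 - 3*6
  ... = 838*(10) + 63*(-133)
Scale by 422601: one solution is (4226010, -56205933). Reduce x mod 63: (33, 6269).
General: x = 33 + 63t, y = 6269 - 838t.
x ≥ 0 ⇒ t ≥ 0; y ≥ 0 ⇒ t ≤ 7. So t ∈ [0, 7]: 8 solutions.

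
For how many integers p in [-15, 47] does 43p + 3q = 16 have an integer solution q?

21

gcd(43, 3) = 1.
By Bézout, 43×(1) + 3×(-14) = 1.
Particular solution: (1, -9).
General solution: p = 1 + 3t, q = -9 - 43t for integer t.
-15 ≤ 1 + 3t ≤ 47 gives t ∈ [-5, 15], which is 21 values.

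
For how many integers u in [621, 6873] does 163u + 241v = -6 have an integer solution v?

gcd(241, 163) = 1.
By Bézout, 163×(-34) + 241×(23) = 1.
Particular solution: (204, -138).
General solution: u = 204 + 241t, v = -138 - 163t for integer t.
621 ≤ 204 + 241t ≤ 6873 gives t ∈ [2, 27], which is 26 values.

26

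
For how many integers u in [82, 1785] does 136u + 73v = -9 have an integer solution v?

23

gcd(136, 73) = 1.
By Bézout, 136*(-22) + 73*(41) = 1.
Particular solution: (52, -97).
General solution: u = 52 + 73t, v = -97 - 136t for integer t.
82 ≤ 52 + 73t ≤ 1785 gives t ∈ [1, 23], which is 23 values.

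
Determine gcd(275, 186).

1

gcd(275, 186):
  275 = 1·186 + 89
  186 = 2·89 + 8
  89 = 11·8 + 1
  8 = 8·1
so gcd(275, 186) = 1.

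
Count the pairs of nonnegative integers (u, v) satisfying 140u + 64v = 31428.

gcd(140, 64) = 4  (140 = 2×64 + 12, 64 = 5×12 + 4, 12 = 3×4).
Back-substituting, 140×(-5) + 64×(11) = 4.
Scale by 7857: one solution is (-39285, 86427). Reduce u mod 16: (11, 467).
General: u = 11 + 16t, v = 467 - 35t.
u ≥ 0 ⇒ t ≥ 0; v ≥ 0 ⇒ t ≤ 13. So t ∈ [0, 13]: 14 solutions.

14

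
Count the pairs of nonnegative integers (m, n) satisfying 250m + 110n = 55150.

20

gcd(250, 110) = 10.
By Bézout, 250*(4) + 110*(-9) = 10.
One solution: (5, 490).
General: m = 5 + 11t, n = 490 - 25t.
m ≥ 0 ⇒ t ≥ 0; n ≥ 0 ⇒ t ≤ 19. So t ∈ [0, 19]: 20 solutions.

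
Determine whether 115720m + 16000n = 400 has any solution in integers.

yes

gcd(115720, 16000) = 40.
40 divides 400, so integer solutions exist.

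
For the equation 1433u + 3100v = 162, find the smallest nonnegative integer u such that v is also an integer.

gcd(3100, 1433) = 1.
1 divides 162, so solutions exist.
By Bézout, 1433*(1497) + 3100*(-692) = 1.
Scale by 162/1 = 162: (u₀, v₀) = (242514, -112104).
General solution: u = 242514 + 3100t, v = -112104 - 1433t for integer t.
u ≥ 0: smallest is 242514 mod 3100 = 714 (at t = -78), with v = -330.

714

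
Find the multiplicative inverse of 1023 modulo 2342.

gcd(2342, 1023):
  2342 = 2*1023 + 296
  1023 = 3*296 + 135
  296 = 2*135 + 26
  135 = 5*26 + 5
  26 = 5*5 + 1
  5 = 5*1
so gcd(2342, 1023) = 1.
Back-substitute for Bézout coefficients:
  1 = 26 - 5*5
  ... = 1023*(-451) + 2342*(197)
So 1023*-451 ≡ 1 (mod 2342), and -451 mod 2342 = 1891.

1891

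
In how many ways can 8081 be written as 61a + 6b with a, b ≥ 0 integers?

gcd(61, 6):
  61 = 10*6 + 1
  6 = 6*1
so gcd(61, 6) = 1.
Back-substitute for Bézout coefficients:
  1 = 61 - 10*6
  ... = 61*(1) + 6*(-10)
Scale by 8081: one solution is (8081, -80810). Reduce a mod 6: (5, 1296).
General: a = 5 + 6t, b = 1296 - 61t.
a ≥ 0 ⇒ t ≥ 0; b ≥ 0 ⇒ t ≤ 21. So t ∈ [0, 21]: 22 solutions.

22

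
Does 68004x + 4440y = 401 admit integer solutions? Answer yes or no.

no

gcd(68004, 4440) = 12  (68004 = 15×4440 + 1404, 4440 = 3×1404 + 228, 1404 = 6×228 + 36, 228 = 6×36 + 12, 36 = 3×12).
12 does not divide 401 (remainder 5), so no integer solutions.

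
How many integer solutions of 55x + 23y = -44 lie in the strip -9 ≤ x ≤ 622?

27

gcd(55, 23) = 1  (55 = 2·23 + 9, 23 = 2·9 + 5, 9 = 1·5 + 4, 5 = 1·4 + 1, 4 = 4·1).
Back-substituting, 55·(-5) + 23·(12) = 1.
Scale by -44: particular solution (220, -528); reduce x mod 23: (13, -33).
General solution: x = 13 + 23t, y = -33 - 55t for integer t.
-9 ≤ 13 + 23t ≤ 622 gives t ∈ [0, 26], which is 27 values.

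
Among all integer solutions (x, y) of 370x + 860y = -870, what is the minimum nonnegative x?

79

gcd(860, 370) = 10  (860 = 2·370 + 120, 370 = 3·120 + 10, 120 = 12·10).
10 divides -870, so solutions exist.
Back-substituting, 370·(7) + 860·(-3) = 10.
Scale by -870/10 = -87: (x₀, y₀) = (-609, 261).
General solution: x = -609 + 86t, y = 261 - 37t for integer t.
x ≥ 0: smallest is -609 mod 86 = 79 (at t = 8), with y = -35.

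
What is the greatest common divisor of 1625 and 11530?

5

gcd(11530, 1625):
  11530 = 7*1625 + 155
  1625 = 10*155 + 75
  155 = 2*75 + 5
  75 = 15*5
so gcd(11530, 1625) = 5.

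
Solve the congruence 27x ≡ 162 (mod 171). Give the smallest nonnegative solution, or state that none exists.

6

gcd(171, 27) = 9  (171 = 6*27 + 9, 27 = 3*9).
9 divides 162, so solutions exist.
Back-substituting, 27*(-6) + 171*(1) = 9.
So 27*(-6) ≡ 9 (mod 171); multiply by 18: x ≡ -108 (mod 19).
Smallest nonnegative: x = -108 mod 19 = 6.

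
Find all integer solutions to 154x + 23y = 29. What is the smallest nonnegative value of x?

gcd(154, 23):
  154 = 6*23 + 16
  23 = 1*16 + 7
  16 = 2*7 + 2
  7 = 3*2 + 1
  2 = 2*1
so gcd(154, 23) = 1.
1 divides 29, so solutions exist.
Back-substitute for Bézout coefficients:
  1 = 7 - 3*2
  ... = 154*(-10) + 23*(67)
Scale by 29/1 = 29: (x₀, y₀) = (-290, 1943).
General solution: x = -290 + 23t, y = 1943 - 154t for integer t.
x ≥ 0: smallest is -290 mod 23 = 9 (at t = 13), with y = -59.

9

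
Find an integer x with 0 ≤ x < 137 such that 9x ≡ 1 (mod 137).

61

gcd(137, 9) = 1  (137 = 15·9 + 2, 9 = 4·2 + 1, 2 = 2·1).
Back-substituting, 9·(61) + 137·(-4) = 1.
So 9·61 ≡ 1 (mod 137), and 61 mod 137 = 61.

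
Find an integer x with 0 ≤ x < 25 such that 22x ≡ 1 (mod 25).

8

gcd(25, 22):
  25 = 1×22 + 3
  22 = 7×3 + 1
  3 = 3×1
so gcd(25, 22) = 1.
Back-substitute for Bézout coefficients:
  1 = 22 - 7×3
  ... = 22×(8) + 25×(-7)
So 22×8 ≡ 1 (mod 25), and 8 mod 25 = 8.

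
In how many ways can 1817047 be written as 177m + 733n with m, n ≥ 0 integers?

14

gcd(733, 177):
  733 = 4×177 + 25
  177 = 7×25 + 2
  25 = 12×2 + 1
  2 = 2×1
so gcd(733, 177) = 1.
Back-substitute for Bézout coefficients:
  1 = 25 - 12×2
  ... = 177×(-352) + 733×(85)
Scale by 1817047: one solution is (-639600544, 154448995). Reduce m mod 733: (596, 2335).
General: m = 596 + 733t, n = 2335 - 177t.
m ≥ 0 ⇒ t ≥ 0; n ≥ 0 ⇒ t ≤ 13. So t ∈ [0, 13]: 14 solutions.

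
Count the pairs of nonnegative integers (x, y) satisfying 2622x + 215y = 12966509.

gcd(2622, 215) = 1.
By Bézout, 2622·(-87) + 215·(1061) = 1.
One solution: (12, 60163).
General: x = 12 + 215t, y = 60163 - 2622t.
x ≥ 0 ⇒ t ≥ 0; y ≥ 0 ⇒ t ≤ 22. So t ∈ [0, 22]: 23 solutions.

23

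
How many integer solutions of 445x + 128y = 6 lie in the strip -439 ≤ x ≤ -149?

2

gcd(445, 128) = 1  (445 = 3×128 + 61, 128 = 2×61 + 6, 61 = 10×6 + 1, 6 = 6×1).
Back-substituting, 445×(21) + 128×(-73) = 1.
Scale by 6: particular solution (126, -438); reduce x mod 128: (126, -438).
General solution: x = 126 + 128t, y = -438 - 445t for integer t.
-439 ≤ 126 + 128t ≤ -149 gives t ∈ [-4, -3], which is 2 values.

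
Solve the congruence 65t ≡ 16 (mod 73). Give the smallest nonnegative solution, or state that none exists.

gcd(73, 65) = 1.
1 divides 16, so solutions exist.
By Bézout, 65·(9) + 73·(-8) = 1.
So 65·(9) ≡ 1 (mod 73); multiply by 16: t ≡ 144 (mod 73).
Smallest nonnegative: t = 144 mod 73 = 71.

71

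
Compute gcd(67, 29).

1

gcd(67, 29) = 1  (67 = 2*29 + 9, 29 = 3*9 + 2, 9 = 4*2 + 1, 2 = 2*1).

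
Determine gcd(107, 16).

1

gcd(107, 16) = 1  (107 = 6×16 + 11, 16 = 1×11 + 5, 11 = 2×5 + 1, 5 = 5×1).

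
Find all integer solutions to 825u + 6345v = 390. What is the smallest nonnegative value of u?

gcd(6345, 825) = 15  (6345 = 7*825 + 570, 825 = 1*570 + 255, 570 = 2*255 + 60, 255 = 4*60 + 15, 60 = 4*15).
15 divides 390, so solutions exist.
Back-substituting, 825*(100) + 6345*(-13) = 15.
Scale by 390/15 = 26: (u₀, v₀) = (2600, -338).
General solution: u = 2600 + 423t, v = -338 - 55t for integer t.
u ≥ 0: smallest is 2600 mod 423 = 62 (at t = -6), with v = -8.

62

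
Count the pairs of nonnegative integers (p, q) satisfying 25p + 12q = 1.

gcd(25, 12):
  25 = 2·12 + 1
  12 = 12·1
so gcd(25, 12) = 1.
Back-substitute for Bézout coefficients:
  1 = 25 - 2·12
  ... = 25·(1) + 12·(-2)
Scale by 1: one solution is (1, -2). Reduce p mod 12: (1, -2).
General: p = 1 + 12t, q = -2 - 25t.
p ≥ 0 ⇒ t ≥ 0; q ≥ 0 ⇒ t ≤ -1. So t ∈ [0, -1]: 0 solutions.

0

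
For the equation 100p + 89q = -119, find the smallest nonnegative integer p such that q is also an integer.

62

gcd(100, 89) = 1  (100 = 1·89 + 11, 89 = 8·11 + 1, 11 = 11·1).
1 divides -119, so solutions exist.
Back-substituting, 100·(-8) + 89·(9) = 1.
Scale by -119/1 = -119: (p₀, q₀) = (952, -1071).
General solution: p = 952 + 89t, q = -1071 - 100t for integer t.
p ≥ 0: smallest is 952 mod 89 = 62 (at t = -10), with q = -71.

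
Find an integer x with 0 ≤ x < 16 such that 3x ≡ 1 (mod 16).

gcd(16, 3) = 1.
By Bézout, 3·(-5) + 16·(1) = 1.
So 3·-5 ≡ 1 (mod 16), and -5 mod 16 = 11.

11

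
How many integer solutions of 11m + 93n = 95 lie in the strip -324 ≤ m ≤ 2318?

gcd(93, 11):
  93 = 8*11 + 5
  11 = 2*5 + 1
  5 = 5*1
so gcd(93, 11) = 1.
Back-substitute for Bézout coefficients:
  1 = 11 - 2*5
  ... = 11*(17) + 93*(-2)
Scale by 95: particular solution (1615, -190); reduce m mod 93: (34, -3).
General solution: m = 34 + 93t, n = -3 - 11t for integer t.
-324 ≤ 34 + 93t ≤ 2318 gives t ∈ [-3, 24], which is 28 values.

28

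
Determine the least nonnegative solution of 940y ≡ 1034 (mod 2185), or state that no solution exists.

gcd(2185, 940):
  2185 = 2×940 + 305
  940 = 3×305 + 25
  305 = 12×25 + 5
  25 = 5×5
so gcd(2185, 940) = 5.
5 does not divide 1034, so the congruence has no solution.

no solution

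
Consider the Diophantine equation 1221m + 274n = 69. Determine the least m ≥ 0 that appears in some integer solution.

gcd(1221, 274):
  1221 = 4×274 + 125
  274 = 2×125 + 24
  125 = 5×24 + 5
  24 = 4×5 + 4
  5 = 1×4 + 1
  4 = 4×1
so gcd(1221, 274) = 1.
1 divides 69, so solutions exist.
Back-substitute for Bézout coefficients:
  1 = 5 - 1×4
  ... = 1221×(57) + 274×(-254)
Scale by 69/1 = 69: (m₀, n₀) = (3933, -17526).
General solution: m = 3933 + 274t, n = -17526 - 1221t for integer t.
m ≥ 0: smallest is 3933 mod 274 = 97 (at t = -14), with n = -432.

97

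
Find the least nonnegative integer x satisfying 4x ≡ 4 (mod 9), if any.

1

gcd(9, 4) = 1.
1 divides 4, so solutions exist.
By Bézout, 4*(-2) + 9*(1) = 1.
So 4*(-2) ≡ 1 (mod 9); multiply by 4: x ≡ -8 (mod 9).
Smallest nonnegative: x = -8 mod 9 = 1.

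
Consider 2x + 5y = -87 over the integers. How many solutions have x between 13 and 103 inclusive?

18

gcd(5, 2):
  5 = 2*2 + 1
  2 = 2*1
so gcd(5, 2) = 1.
Back-substitute for Bézout coefficients:
  1 = 5 - 2*2
  ... = 2*(-2) + 5*(1)
Scale by -87: particular solution (174, -87); reduce x mod 5: (4, -19).
General solution: x = 4 + 5t, y = -19 - 2t for integer t.
13 ≤ 4 + 5t ≤ 103 gives t ∈ [2, 19], which is 18 values.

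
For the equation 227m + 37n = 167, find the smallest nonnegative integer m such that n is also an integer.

26

gcd(227, 37) = 1  (227 = 6·37 + 5, 37 = 7·5 + 2, 5 = 2·2 + 1, 2 = 2·1).
1 divides 167, so solutions exist.
Back-substituting, 227·(15) + 37·(-92) = 1.
Scale by 167/1 = 167: (m₀, n₀) = (2505, -15364).
General solution: m = 2505 + 37t, n = -15364 - 227t for integer t.
m ≥ 0: smallest is 2505 mod 37 = 26 (at t = -67), with n = -155.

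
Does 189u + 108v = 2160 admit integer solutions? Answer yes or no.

gcd(189, 108) = 27  (189 = 1·108 + 81, 108 = 1·81 + 27, 81 = 3·27).
27 divides 2160, so integer solutions exist.

yes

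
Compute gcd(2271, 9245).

1

gcd(9245, 2271):
  9245 = 4×2271 + 161
  2271 = 14×161 + 17
  161 = 9×17 + 8
  17 = 2×8 + 1
  8 = 8×1
so gcd(9245, 2271) = 1.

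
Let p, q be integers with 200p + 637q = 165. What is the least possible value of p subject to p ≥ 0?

gcd(637, 200):
  637 = 3·200 + 37
  200 = 5·37 + 15
  37 = 2·15 + 7
  15 = 2·7 + 1
  7 = 7·1
so gcd(637, 200) = 1.
1 divides 165, so solutions exist.
Back-substitute for Bézout coefficients:
  1 = 15 - 2·7
  ... = 200·(86) + 637·(-27)
Scale by 165/1 = 165: (p₀, q₀) = (14190, -4455).
General solution: p = 14190 + 637t, q = -4455 - 200t for integer t.
p ≥ 0: smallest is 14190 mod 637 = 176 (at t = -22), with q = -55.

176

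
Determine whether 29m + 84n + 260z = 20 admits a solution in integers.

yes

gcd(84, 29) = 1  (84 = 2·29 + 26, 29 = 1·26 + 3, 26 = 8·3 + 2, 3 = 1·2 + 1, 2 = 2·1).
gcd(1, 260) = 1.
1 divides 20, so integer solutions exist.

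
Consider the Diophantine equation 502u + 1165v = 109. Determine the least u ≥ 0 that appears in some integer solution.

592

gcd(1165, 502):
  1165 = 2×502 + 161
  502 = 3×161 + 19
  161 = 8×19 + 9
  19 = 2×9 + 1
  9 = 9×1
so gcd(1165, 502) = 1.
1 divides 109, so solutions exist.
Back-substitute for Bézout coefficients:
  1 = 19 - 2×9
  ... = 502×(123) + 1165×(-53)
Scale by 109/1 = 109: (u₀, v₀) = (13407, -5777).
General solution: u = 13407 + 1165t, v = -5777 - 502t for integer t.
u ≥ 0: smallest is 13407 mod 1165 = 592 (at t = -11), with v = -255.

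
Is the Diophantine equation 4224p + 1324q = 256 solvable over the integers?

yes

gcd(4224, 1324) = 4  (4224 = 3·1324 + 252, 1324 = 5·252 + 64, 252 = 3·64 + 60, 64 = 1·60 + 4, 60 = 15·4).
4 divides 256, so integer solutions exist.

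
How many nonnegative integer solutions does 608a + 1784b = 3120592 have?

gcd(1784, 608) = 8  (1784 = 2*608 + 568, 608 = 1*568 + 40, 568 = 14*40 + 8, 40 = 5*8).
Back-substituting, 608*(-44) + 1784*(15) = 8.
Scale by 390074: one solution is (-17163256, 5851110). Reduce a mod 223: (162, 1694).
General: a = 162 + 223t, b = 1694 - 76t.
a ≥ 0 ⇒ t ≥ 0; b ≥ 0 ⇒ t ≤ 22. So t ∈ [0, 22]: 23 solutions.

23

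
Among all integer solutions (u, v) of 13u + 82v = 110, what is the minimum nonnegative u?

gcd(82, 13) = 1  (82 = 6·13 + 4, 13 = 3·4 + 1, 4 = 4·1).
1 divides 110, so solutions exist.
Back-substituting, 13·(19) + 82·(-3) = 1.
Scale by 110/1 = 110: (u₀, v₀) = (2090, -330).
General solution: u = 2090 + 82t, v = -330 - 13t for integer t.
u ≥ 0: smallest is 2090 mod 82 = 40 (at t = -25), with v = -5.

40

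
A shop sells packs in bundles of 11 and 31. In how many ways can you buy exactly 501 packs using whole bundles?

1

Need nonnegative integers with 11j + 31k = 501.
gcd(11, 31) = 1, and 11·(-14) + 31·(5) = 1.
So (j₀, k₀) = (-7014, 2505); general j = -7014 + 31t, k = 2505 - 11t.
j ≥ 0 ⇒ t ≥ 227; k ≥ 0 ⇒ t ≤ 227. That's 1 value of t.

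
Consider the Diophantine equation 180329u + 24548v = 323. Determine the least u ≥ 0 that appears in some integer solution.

1003

gcd(180329, 24548) = 19.
19 divides 323, so solutions exist.
By Bézout, 180329×(211) + 24548×(-1550) = 19.
Scale by 323/19 = 17: (u₀, v₀) = (3587, -26350).
General solution: u = 3587 + 1292t, v = -26350 - 9491t for integer t.
u ≥ 0: smallest is 3587 mod 1292 = 1003 (at t = -2), with v = -7368.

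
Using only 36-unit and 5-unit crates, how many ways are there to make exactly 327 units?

Need nonnegative integers with 36j + 5k = 327.
gcd(36, 5) = 1, and 36·(1) + 5·(-7) = 1.
So (j₀, k₀) = (327, -2289); general j = 327 + 5t, k = -2289 - 36t.
j ≥ 0 ⇒ t ≥ -65; k ≥ 0 ⇒ t ≤ -64. That's 2 values of t.

2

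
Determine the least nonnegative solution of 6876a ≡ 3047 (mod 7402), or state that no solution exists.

gcd(7402, 6876) = 2  (7402 = 1*6876 + 526, 6876 = 13*526 + 38, 526 = 13*38 + 32, 38 = 1*32 + 6, 32 = 5*6 + 2, 6 = 3*2).
2 does not divide 3047, so the congruence has no solution.

no solution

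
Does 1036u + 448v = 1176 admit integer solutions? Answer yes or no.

gcd(1036, 448) = 28.
28 divides 1176, so integer solutions exist.

yes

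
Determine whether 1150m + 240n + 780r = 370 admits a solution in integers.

yes

gcd(1150, 240) = 10.
gcd(10, 780) = 10.
10 divides 370, so integer solutions exist.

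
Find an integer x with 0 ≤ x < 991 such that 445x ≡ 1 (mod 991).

677

gcd(991, 445) = 1  (991 = 2·445 + 101, 445 = 4·101 + 41, 101 = 2·41 + 19, 41 = 2·19 + 3, 19 = 6·3 + 1, 3 = 3·1).
Back-substituting, 445·(-314) + 991·(141) = 1.
So 445·-314 ≡ 1 (mod 991), and -314 mod 991 = 677.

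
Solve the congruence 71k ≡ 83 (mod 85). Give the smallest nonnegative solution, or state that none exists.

gcd(85, 71) = 1.
1 divides 83, so solutions exist.
By Bézout, 71·(6) + 85·(-5) = 1.
So 71·(6) ≡ 1 (mod 85); multiply by 83: k ≡ 498 (mod 85).
Smallest nonnegative: k = 498 mod 85 = 73.

73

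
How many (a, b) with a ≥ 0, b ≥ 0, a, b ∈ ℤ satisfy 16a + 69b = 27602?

25

gcd(69, 16):
  69 = 4·16 + 5
  16 = 3·5 + 1
  5 = 5·1
so gcd(69, 16) = 1.
Back-substitute for Bézout coefficients:
  1 = 16 - 3·5
  ... = 16·(13) + 69·(-3)
Scale by 27602: one solution is (358826, -82806). Reduce a mod 69: (26, 394).
General: a = 26 + 69t, b = 394 - 16t.
a ≥ 0 ⇒ t ≥ 0; b ≥ 0 ⇒ t ≤ 24. So t ∈ [0, 24]: 25 solutions.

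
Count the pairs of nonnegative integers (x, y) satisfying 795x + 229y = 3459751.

gcd(795, 229):
  795 = 3×229 + 108
  229 = 2×108 + 13
  108 = 8×13 + 4
  13 = 3×4 + 1
  4 = 4×1
so gcd(795, 229) = 1.
Back-substitute for Bézout coefficients:
  1 = 13 - 3×4
  ... = 795×(-53) + 229×(184)
Scale by 3459751: one solution is (-183366803, 636594184). Reduce x mod 229: (138, 14629).
General: x = 138 + 229t, y = 14629 - 795t.
x ≥ 0 ⇒ t ≥ 0; y ≥ 0 ⇒ t ≤ 18. So t ∈ [0, 18]: 19 solutions.

19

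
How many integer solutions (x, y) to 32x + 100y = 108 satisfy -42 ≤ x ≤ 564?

gcd(100, 32) = 4.
By Bézout, 32·(-3) + 100·(1) = 4.
Particular solution: (19, -5).
General solution: x = 19 + 25t, y = -5 - 8t for integer t.
-42 ≤ 19 + 25t ≤ 564 gives t ∈ [-2, 21], which is 24 values.

24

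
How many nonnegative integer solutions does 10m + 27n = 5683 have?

gcd(27, 10) = 1  (27 = 2*10 + 7, 10 = 1*7 + 3, 7 = 2*3 + 1, 3 = 3*1).
Back-substituting, 10*(-8) + 27*(3) = 1.
Scale by 5683: one solution is (-45464, 17049). Reduce m mod 27: (4, 209).
General: m = 4 + 27t, n = 209 - 10t.
m ≥ 0 ⇒ t ≥ 0; n ≥ 0 ⇒ t ≤ 20. So t ∈ [0, 20]: 21 solutions.

21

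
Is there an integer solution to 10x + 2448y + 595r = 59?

yes

gcd(2448, 10):
  2448 = 244×10 + 8
  10 = 1×8 + 2
  8 = 4×2
so gcd(2448, 10) = 2.
gcd(2, 595) = 1.
1 divides 59, so integer solutions exist.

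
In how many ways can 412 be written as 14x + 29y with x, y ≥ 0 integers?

1

gcd(29, 14) = 1  (29 = 2×14 + 1, 14 = 14×1).
Back-substituting, 14×(-2) + 29×(1) = 1.
Scale by 412: one solution is (-824, 412). Reduce x mod 29: (17, 6).
General: x = 17 + 29t, y = 6 - 14t.
x ≥ 0 ⇒ t ≥ 0; y ≥ 0 ⇒ t ≤ 0. So t ∈ [0, 0]: 1 solution.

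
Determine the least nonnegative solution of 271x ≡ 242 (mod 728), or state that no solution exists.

334

gcd(728, 271):
  728 = 2*271 + 186
  271 = 1*186 + 85
  186 = 2*85 + 16
  85 = 5*16 + 5
  16 = 3*5 + 1
  5 = 5*1
so gcd(728, 271) = 1.
1 divides 242, so solutions exist.
Back-substitute for Bézout coefficients:
  1 = 16 - 3*5
  ... = 271*(-137) + 728*(51)
So 271*(-137) ≡ 1 (mod 728); multiply by 242: x ≡ -33154 (mod 728).
Smallest nonnegative: x = -33154 mod 728 = 334.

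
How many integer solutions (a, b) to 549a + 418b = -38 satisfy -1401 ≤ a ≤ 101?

4

gcd(549, 418):
  549 = 1*418 + 131
  418 = 3*131 + 25
  131 = 5*25 + 6
  25 = 4*6 + 1
  6 = 6*1
so gcd(549, 418) = 1.
Back-substitute for Bézout coefficients:
  1 = 25 - 4*6
  ... = 549*(-67) + 418*(88)
Scale by -38: particular solution (2546, -3344); reduce a mod 418: (38, -50).
General solution: a = 38 + 418t, b = -50 - 549t for integer t.
-1401 ≤ 38 + 418t ≤ 101 gives t ∈ [-3, 0], which is 4 values.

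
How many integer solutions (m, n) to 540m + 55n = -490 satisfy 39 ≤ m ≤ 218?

16

gcd(540, 55) = 5  (540 = 9×55 + 45, 55 = 1×45 + 10, 45 = 4×10 + 5, 10 = 2×5).
Back-substituting, 540×(5) + 55×(-49) = 5.
Scale by -98: particular solution (-490, 4802); reduce m mod 11: (5, -58).
General solution: m = 5 + 11t, n = -58 - 108t for integer t.
39 ≤ 5 + 11t ≤ 218 gives t ∈ [4, 19], which is 16 values.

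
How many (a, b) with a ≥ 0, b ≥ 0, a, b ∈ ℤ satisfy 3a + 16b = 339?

8

gcd(16, 3) = 1  (16 = 5·3 + 1, 3 = 3·1).
Back-substituting, 3·(-5) + 16·(1) = 1.
Scale by 339: one solution is (-1695, 339). Reduce a mod 16: (1, 21).
General: a = 1 + 16t, b = 21 - 3t.
a ≥ 0 ⇒ t ≥ 0; b ≥ 0 ⇒ t ≤ 7. So t ∈ [0, 7]: 8 solutions.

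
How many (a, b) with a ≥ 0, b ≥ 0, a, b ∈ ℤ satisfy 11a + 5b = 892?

gcd(11, 5) = 1.
By Bézout, 11*(1) + 5*(-2) = 1.
One solution: (2, 174).
General: a = 2 + 5t, b = 174 - 11t.
a ≥ 0 ⇒ t ≥ 0; b ≥ 0 ⇒ t ≤ 15. So t ∈ [0, 15]: 16 solutions.

16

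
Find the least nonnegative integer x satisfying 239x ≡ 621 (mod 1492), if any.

939

gcd(1492, 239) = 1  (1492 = 6·239 + 58, 239 = 4·58 + 7, 58 = 8·7 + 2, 7 = 3·2 + 1, 2 = 2·1).
1 divides 621, so solutions exist.
Back-substituting, 239·(643) + 1492·(-103) = 1.
So 239·(643) ≡ 1 (mod 1492); multiply by 621: x ≡ 399303 (mod 1492).
Smallest nonnegative: x = 399303 mod 1492 = 939.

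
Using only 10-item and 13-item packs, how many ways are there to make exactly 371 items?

3

Need nonnegative integers with 10j + 13k = 371.
gcd(10, 13) = 1, and 10·(4) + 13·(-3) = 1.
So (j₀, k₀) = (1484, -1113); general j = 1484 + 13t, k = -1113 - 10t.
j ≥ 0 ⇒ t ≥ -114; k ≥ 0 ⇒ t ≤ -112. That's 3 values of t.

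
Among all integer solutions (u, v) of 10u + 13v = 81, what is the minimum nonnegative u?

gcd(13, 10):
  13 = 1·10 + 3
  10 = 3·3 + 1
  3 = 3·1
so gcd(13, 10) = 1.
1 divides 81, so solutions exist.
Back-substitute for Bézout coefficients:
  1 = 10 - 3·3
  ... = 10·(4) + 13·(-3)
Scale by 81/1 = 81: (u₀, v₀) = (324, -243).
General solution: u = 324 + 13t, v = -243 - 10t for integer t.
u ≥ 0: smallest is 324 mod 13 = 12 (at t = -24), with v = -3.

12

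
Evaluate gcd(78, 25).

gcd(78, 25):
  78 = 3*25 + 3
  25 = 8*3 + 1
  3 = 3*1
so gcd(78, 25) = 1.

1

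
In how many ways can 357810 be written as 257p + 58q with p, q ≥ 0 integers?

24

gcd(257, 58):
  257 = 4·58 + 25
  58 = 2·25 + 8
  25 = 3·8 + 1
  8 = 8·1
so gcd(257, 58) = 1.
Back-substitute for Bézout coefficients:
  1 = 25 - 3·8
  ... = 257·(7) + 58·(-31)
Scale by 357810: one solution is (2504670, -11092110). Reduce p mod 58: (56, 5921).
General: p = 56 + 58t, q = 5921 - 257t.
p ≥ 0 ⇒ t ≥ 0; q ≥ 0 ⇒ t ≤ 23. So t ∈ [0, 23]: 24 solutions.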